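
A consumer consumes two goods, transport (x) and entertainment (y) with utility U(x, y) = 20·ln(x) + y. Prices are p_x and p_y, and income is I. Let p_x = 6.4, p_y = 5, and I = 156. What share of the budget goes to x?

share on x = 0.641

MU_x = 20/x, MU_y = 1. Tangency: 20/x = p_x/p_y.
So x*(p_x,p_y) = 20·p_y/p_x, independent of income; and y* = (I − 20·p_y)/p_y.
At the given prices: x* = 20·5/6.4 = 15.625, and y* = 11.2.
Expenditure on x: 6.4·15.625 = 100; share = 0.641.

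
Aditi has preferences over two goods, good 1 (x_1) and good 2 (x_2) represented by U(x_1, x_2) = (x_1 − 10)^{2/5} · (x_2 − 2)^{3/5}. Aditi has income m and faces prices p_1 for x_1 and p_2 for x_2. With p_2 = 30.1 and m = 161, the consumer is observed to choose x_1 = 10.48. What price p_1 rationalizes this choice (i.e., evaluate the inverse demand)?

Let x_1' = x_1−10, x_2' = x_2−2. MRS = (2/3)·x_2'/x_1' = p_1/p_2.
Substituting into the budget: x_1* = 10 + 0.4·(m − 10·p_1 − 2·p_2)/p_1, and x_2* = 2 + 0.6·(…)/p_2.
Set x_1* = 10.48 in the demand function and solve for p_1: p_1 = 9.

p_1 = 9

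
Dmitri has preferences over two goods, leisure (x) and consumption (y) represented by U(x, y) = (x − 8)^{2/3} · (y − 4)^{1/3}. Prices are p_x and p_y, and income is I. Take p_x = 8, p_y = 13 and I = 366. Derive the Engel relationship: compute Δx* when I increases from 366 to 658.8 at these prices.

Let x' = x−8, y' = y−4. MRS = 2·y'/x' = p_x/p_y.
After buying the subsistence bundle (8, 4), a share 2/3 of the remaining income goes to x: x* = 8 + 2/3·(I − 8p_x − 4p_y)/p_x.
Discretionary income = 366 − 8·8 − 4·13 = 250; x* = 8 + 2/3·250/8 = 28.8333.
At I' = 658.8: x* = 53.2333. Change: 53.2333 − 28.8333 = 24.4.

Δx* = 24.4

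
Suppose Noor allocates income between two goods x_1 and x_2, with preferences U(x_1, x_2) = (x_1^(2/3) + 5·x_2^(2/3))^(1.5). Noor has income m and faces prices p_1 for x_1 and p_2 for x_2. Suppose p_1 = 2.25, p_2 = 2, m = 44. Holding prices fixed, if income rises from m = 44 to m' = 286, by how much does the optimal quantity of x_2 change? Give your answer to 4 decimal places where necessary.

MRS = MU_x_1/MU_x_2 = (1/5)·(x_2/x_1)^(1/3). Set equal to p_1/p_2.
Solve for the ratio: x_2/x_1 = [5·p_1/p_2]^(3).
Substitute x_2 = (x_2/x_1)·x_1 into the budget: x_1* = m/(p_1 + p_2·(x_2/x_1)).
Numerically x_2/x_1 = 177.978516, so x_1* = 44/(2.25 + 2·177.978516) = 0.1228 and x_2* = 177.978516·0.1228 = 21.8618.
At m' = 286: x_2* = 142.1018. Change: 142.1018 − 21.8618 = 120.24.

Δx_2* = 120.24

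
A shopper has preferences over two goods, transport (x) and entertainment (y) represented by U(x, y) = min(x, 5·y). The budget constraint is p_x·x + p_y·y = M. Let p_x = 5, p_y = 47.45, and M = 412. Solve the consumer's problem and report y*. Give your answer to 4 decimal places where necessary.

y* = 5.6867

With perfect complements, no substitution: consume in ratio x:y = 5:1.
Budget: p_x·x + p_y·(1/5)·x = M, so (5·p_x + p_y)·x = 5·M.
Demand: x*(p_x,p_y,M) = 5·M/(5·p_x + p_y), y* = M/(5·p_x + p_y).
Here 5·5 + 47.45 = 72.45, giving y* = 5.6867.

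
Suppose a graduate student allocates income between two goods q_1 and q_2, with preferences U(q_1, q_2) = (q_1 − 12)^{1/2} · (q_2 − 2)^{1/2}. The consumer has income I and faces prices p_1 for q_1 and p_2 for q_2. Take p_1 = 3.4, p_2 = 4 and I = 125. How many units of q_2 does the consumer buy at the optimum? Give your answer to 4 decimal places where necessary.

Let q_1' = q_1−12, q_2' = q_2−2. MRS = q_2'/q_1' = p_1/p_2.
After buying the subsistence bundle (12, 2), a share 0.5 of the remaining income goes to q_1: q_1* = 12 + 0.5·(I − 12p_1 − 2p_2)/p_1.
Discretionary income = 125 − 12·3.4 − 2·4 = 76.2; q_2* = 2 + 0.5·76.2/4 = 11.525.

q_2* = 11.525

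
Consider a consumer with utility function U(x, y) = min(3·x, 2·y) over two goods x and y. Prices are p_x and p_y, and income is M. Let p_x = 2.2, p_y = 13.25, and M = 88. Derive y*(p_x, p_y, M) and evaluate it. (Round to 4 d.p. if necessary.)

y* = 5.9796

Here 2·2.2 + 3·13.25 = 44.15, giving y* = 5.9796.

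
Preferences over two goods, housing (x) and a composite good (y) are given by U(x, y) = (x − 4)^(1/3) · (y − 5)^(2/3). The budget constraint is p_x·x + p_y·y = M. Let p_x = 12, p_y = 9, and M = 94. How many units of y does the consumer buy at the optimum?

y* = 5.0741

Let x' = x−4, y' = y−5. MRS = (1/2)·y'/x' = p_x/p_y.
Substituting into the budget: x* = 4 + 1/3·(M − 4·p_x − 5·p_y)/p_x, and y* = 5 + 2/3·(…)/p_y.
Discretionary income = 94 − 4·12 − 5·9 = 1; y* = 5 + 2/3·1/9 = 5.0741.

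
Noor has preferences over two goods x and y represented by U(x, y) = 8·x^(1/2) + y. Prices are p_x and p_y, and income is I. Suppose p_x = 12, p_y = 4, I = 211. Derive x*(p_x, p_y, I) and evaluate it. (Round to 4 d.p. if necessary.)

x* = 1.7778

Utility is quasi-linear in y; the FOC for x is 4/√x = p_x/p_y.
Thus x* = (4·p_y/p_x)² — independent of I — with the rest of income spent on y.
Plugging in: x* = (4·4/12)² = 1.7778.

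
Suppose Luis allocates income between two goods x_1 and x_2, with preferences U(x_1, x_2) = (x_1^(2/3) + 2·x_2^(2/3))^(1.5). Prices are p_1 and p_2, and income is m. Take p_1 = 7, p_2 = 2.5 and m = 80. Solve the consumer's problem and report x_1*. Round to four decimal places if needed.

With the ratio pinned down, the budget gives x_1* = m/(p_1 + p_2·(x_2/x_1)) and x_2* = (x_2/x_1)·x_1*.
Numerically x_2/x_1 = 175.616, so x_1* = 80/(7 + 2.5·175.616) = 0.1794.

x_1* = 0.1794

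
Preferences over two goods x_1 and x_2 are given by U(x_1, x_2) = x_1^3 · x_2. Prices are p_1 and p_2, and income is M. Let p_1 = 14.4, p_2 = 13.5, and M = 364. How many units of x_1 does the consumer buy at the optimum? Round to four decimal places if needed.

MU_x_1/MU_x_2 = (3·x_2)/(x_1); tangency sets this equal to p_1/p_2.
So 3·p_2·x_2 = p_1·x_1; combined with the budget, a share 0.75 of income goes to x_1.
Demand: x_1*(p_1,p_2,M) = 0.75·M/p_1 and x_2* = 0.25·M/p_2.
At p_1=14.4, p_2=13.5, M=364: x_1* = 0.75·364/14.4 = 18.9583.

x_1* = 18.9583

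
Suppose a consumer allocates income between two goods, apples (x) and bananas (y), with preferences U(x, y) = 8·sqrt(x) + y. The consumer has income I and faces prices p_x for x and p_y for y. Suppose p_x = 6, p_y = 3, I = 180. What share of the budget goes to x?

share on x = 0.1333

Solve: √x = 4·p_y/p_x, so x*(p_x,p_y) = (4·p_y/p_x)², and y* = (I − p_x·x*)/p_y.
Plugging in: x* = (4·3/6)² = 4, y* = 52.
Expenditure on x: 6·4 = 24; share = 0.1333.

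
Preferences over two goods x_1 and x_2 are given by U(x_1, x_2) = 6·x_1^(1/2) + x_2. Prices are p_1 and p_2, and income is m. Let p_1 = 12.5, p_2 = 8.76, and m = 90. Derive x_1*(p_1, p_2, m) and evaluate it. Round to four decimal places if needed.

x_1* = 4.4201

Utility is quasi-linear in x_2; the FOC for x_1 is 3/√x_1 = p_1/p_2.
Thus x_1* = (3·p_2/p_1)² — independent of m — with the rest of income spent on x_2.
Plugging in: x_1* = (3·8.76/12.5)² = 4.4201.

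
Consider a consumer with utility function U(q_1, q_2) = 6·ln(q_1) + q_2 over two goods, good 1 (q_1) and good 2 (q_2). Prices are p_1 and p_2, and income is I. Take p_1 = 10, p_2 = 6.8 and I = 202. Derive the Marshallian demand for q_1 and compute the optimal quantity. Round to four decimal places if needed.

At the given prices: q_1* = 6·6.8/10 = 4.08.

q_1* = 4.08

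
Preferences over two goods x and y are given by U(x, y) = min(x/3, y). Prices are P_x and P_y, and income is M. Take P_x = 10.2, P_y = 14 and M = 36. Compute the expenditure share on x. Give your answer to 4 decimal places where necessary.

share on x = 0.6861

Leontief preferences: the optimum is at the kink where x/3 = y/1, i.e. y = (1/3)·x.
Budget: P_x·x + P_y·(1/3)·x = M, so (3·P_x + P_y)·x = 3·M.
Demand: x*(P_x,P_y,M) = 3·M/(3·P_x + P_y), y* = M/(3·P_x + P_y).
Here 3·10.2 + 14 = 44.6, giving x* = 2.4215 and y* = 0.8072.
Expenditure on x: 10.2·2.4215 = 24.6996; share = 0.6861.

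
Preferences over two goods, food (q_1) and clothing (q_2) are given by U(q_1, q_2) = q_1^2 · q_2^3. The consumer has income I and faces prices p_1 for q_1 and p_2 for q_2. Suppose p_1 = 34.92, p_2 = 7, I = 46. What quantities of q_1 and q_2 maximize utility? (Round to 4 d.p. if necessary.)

The MRS is (2/3)·q_2/q_1. Set MRS = p_1/p_2.
So 2·p_2·q_2 = 3·p_1·q_1; combined with the budget, a share 0.4 of income goes to q_1.
Demand: q_1*(p_1,p_2,I) = 0.4·I/p_1 and q_2* = 0.6·I/p_2.
At p_1=34.92, p_2=7, I=46: q_1* = 0.4·46/34.92 = 0.5269, q_2* = 3.9429.

q_1* = 0.5269, q_2* = 3.9429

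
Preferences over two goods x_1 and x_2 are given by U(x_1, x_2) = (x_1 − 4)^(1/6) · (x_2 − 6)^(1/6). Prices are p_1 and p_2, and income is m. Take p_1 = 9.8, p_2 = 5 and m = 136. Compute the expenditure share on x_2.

Discretionary income = 136 − 4·9.8 − 6·5 = 66.8; x_1* = 4 + 0.5·66.8/9.8 = 7.4082; x_2* = 6 + 0.5·66.8/5 = 12.68.
Expenditure on x_2: 5·12.68 = 63.4; share = 0.4662.

share on x_2 = 0.4662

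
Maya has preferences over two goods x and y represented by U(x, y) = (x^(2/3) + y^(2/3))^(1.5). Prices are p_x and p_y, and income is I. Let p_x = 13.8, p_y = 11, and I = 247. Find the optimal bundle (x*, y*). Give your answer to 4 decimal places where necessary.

x* = 6.9539, y* = 13.7306

MU_x ∝ x^(-1/3), MU_y ∝ y^(-1/3), so MRS = (y/x)^(1/3) = p_x/p_y.
Hence y/x = (p_x/p_y)^(1/(1/3)), i.e. raised to the 3 power.
Substitute y = (y/x)·x into the budget: x* = I/(p_x + p_y·(y/x)).
Numerically y/x = 1.974509, so x* = 247/(13.8 + 11·1.974509) = 6.9539 and y* = 1.974509·6.9539 = 13.7306.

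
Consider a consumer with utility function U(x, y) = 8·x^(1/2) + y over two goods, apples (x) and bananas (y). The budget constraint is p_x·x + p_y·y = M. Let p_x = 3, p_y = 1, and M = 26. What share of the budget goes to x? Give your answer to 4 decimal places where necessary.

Utility is quasi-linear in y; the FOC for x is 4/√x = p_x/p_y.
Solve: √x = 4·p_y/p_x, so x*(p_x,p_y) = (4·p_y/p_x)², and y* = (M − p_x·x*)/p_y.
Plugging in: x* = (4·1/3)² = 1.7778, y* = 20.6667.
Expenditure on x: 3·1.7778 = 5.3333; share = 0.2051.

share on x = 0.2051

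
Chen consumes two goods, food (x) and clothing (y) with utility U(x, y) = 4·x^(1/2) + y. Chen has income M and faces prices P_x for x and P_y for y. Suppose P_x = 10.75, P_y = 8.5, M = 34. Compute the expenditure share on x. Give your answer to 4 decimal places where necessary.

share on x = 0.7907

Utility is quasi-linear in y; the FOC for x is 2/√x = P_x/P_y.
Thus x* = (2·P_y/P_x)² — independent of M — with the rest of income spent on y.
Plugging in: x* = (2·8.5/10.75)² = 2.5008, y* = 0.8372.
Expenditure on x: 10.75·2.5008 = 26.8837; share = 0.7907.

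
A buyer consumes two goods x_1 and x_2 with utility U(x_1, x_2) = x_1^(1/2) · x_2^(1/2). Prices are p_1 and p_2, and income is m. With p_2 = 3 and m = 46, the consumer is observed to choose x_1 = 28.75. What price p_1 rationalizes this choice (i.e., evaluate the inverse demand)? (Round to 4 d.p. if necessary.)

MU_x_1/MU_x_2 = (0.5·x_2)/(0.5·x_1); tangency sets this equal to p_1/p_2.
Rearranging, p_2·x_2 = p_1·x_1. Substituting into the budget gives p_1·x_1·(1 + 1) = m.
Demand: x_1*(p_1,p_2,m) = 0.5·m/p_1 and x_2* = 0.5·m/p_2.
Set x_1* = 28.75 in the demand function and solve for p_1: p_1 = 0.8.

p_1 = 0.8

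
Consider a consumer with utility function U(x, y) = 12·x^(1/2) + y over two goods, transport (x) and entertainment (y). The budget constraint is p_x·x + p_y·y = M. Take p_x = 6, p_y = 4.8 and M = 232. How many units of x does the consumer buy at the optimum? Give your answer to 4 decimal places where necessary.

Set MRS = p_x/p_y: 6·x^(−1/2) = p_x/p_y.
Solve: √x = 6·p_y/p_x, so x*(p_x,p_y) = (6·p_y/p_x)², and y* = (M − p_x·x*)/p_y.
Plugging in: x* = (6·4.8/6)² = 23.04.

x* = 23.04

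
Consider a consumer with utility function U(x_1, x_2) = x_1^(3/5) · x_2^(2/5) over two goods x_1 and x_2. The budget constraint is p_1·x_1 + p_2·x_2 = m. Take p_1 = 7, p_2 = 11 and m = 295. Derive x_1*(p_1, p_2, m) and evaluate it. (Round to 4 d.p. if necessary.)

x_1* = 25.2857

Tangency: MRS = (3/2)·x_2/x_1 = p_1/p_2.
Rearranging, p_2·x_2 = (2/3)·p_1·x_1. Substituting into the budget gives p_1·x_1·(1 + (2/3)) = m.
Demand: x_1*(p_1,p_2,m) = 0.6·m/p_1 and x_2* = 0.4·m/p_2.
At p_1=7, p_2=11, m=295: x_1* = 0.6·295/7 = 25.2857.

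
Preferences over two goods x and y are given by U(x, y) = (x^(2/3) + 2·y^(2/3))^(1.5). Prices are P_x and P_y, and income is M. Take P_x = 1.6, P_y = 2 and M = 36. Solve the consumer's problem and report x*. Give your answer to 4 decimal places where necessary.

x* = 3.6765

Numerically y/x = 4.096, so x* = 36/(1.6 + 2·4.096) = 3.6765.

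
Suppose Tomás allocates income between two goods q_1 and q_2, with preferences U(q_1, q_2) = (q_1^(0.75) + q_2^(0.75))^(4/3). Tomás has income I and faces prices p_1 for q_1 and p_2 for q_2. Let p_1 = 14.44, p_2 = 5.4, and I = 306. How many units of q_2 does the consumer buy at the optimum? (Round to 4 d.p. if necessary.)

q_2* = 53.8504

With the ratio pinned down, the budget gives q_1* = I/(p_1 + p_2·(q_2/q_1)) and q_2* = (q_2/q_1)·q_1*.
Numerically q_2/q_1 = 51.132112, so q_1* = 306/(14.44 + 5.4·51.132112) = 1.0532 and q_2* = 51.132112·1.0532 = 53.8504.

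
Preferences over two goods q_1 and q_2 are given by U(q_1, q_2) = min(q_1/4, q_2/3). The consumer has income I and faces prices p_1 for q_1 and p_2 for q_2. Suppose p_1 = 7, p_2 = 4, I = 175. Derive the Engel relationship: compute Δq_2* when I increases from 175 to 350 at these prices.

Δq_2* = 13.125

Leontief preferences: the optimum is at the kink where q_1/4 = q_2/3, i.e. q_2 = (3/4)·q_1.
Budget: p_1·q_1 + p_2·(3/4)·q_1 = I, so (4·p_1 + 3·p_2)·q_1 = 4·I.
Demand: q_1*(p_1,p_2,I) = 4·I/(4·p_1 + 3·p_2), q_2* = 3·I/(4·p_1 + 3·p_2).
Here 4·7 + 3·4 = 40, giving q_2* = 13.125.
At I' = 350: q_2* = 26.25. Change: 26.25 − 13.125 = 13.125.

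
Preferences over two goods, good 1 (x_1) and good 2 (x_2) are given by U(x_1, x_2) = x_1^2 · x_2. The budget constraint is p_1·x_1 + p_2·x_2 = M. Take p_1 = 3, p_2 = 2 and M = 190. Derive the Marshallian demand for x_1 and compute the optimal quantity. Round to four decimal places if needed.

The MRS is 2·x_2/x_1. Set MRS = p_1/p_2.
So 2·p_2·x_2 = p_1·x_1; combined with the budget, a share 2/3 of income goes to x_1.
Demand: x_1*(p_1,p_2,M) = 2/3·M/p_1 and x_2* = 1/3·M/p_2.
At p_1=3, p_2=2, M=190: x_1* = 2/3·190/3 = 42.2222.

x_1* = 42.2222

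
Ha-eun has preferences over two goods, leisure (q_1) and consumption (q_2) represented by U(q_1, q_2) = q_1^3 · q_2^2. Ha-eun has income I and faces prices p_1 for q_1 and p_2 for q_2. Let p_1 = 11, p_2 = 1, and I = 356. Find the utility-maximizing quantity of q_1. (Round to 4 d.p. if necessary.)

Tangency: MRS = (3/2)·q_2/q_1 = p_1/p_2.
So 3·p_2·q_2 = 2·p_1·q_1; combined with the budget, a share 0.6 of income goes to q_1.
Demand: q_1*(p_1,p_2,I) = 0.6·I/p_1 and q_2* = 0.4·I/p_2.
At p_1=11, p_2=1, I=356: q_1* = 0.6·356/11 = 19.4182.

q_1* = 19.4182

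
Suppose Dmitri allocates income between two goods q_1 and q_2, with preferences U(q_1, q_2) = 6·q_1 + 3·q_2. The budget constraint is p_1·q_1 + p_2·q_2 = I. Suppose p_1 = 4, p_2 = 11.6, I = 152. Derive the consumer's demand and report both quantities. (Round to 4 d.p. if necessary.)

Perfect substitutes: compare marginal utility per dollar. 6/p_1 vs 3/p_2 → 1.5 vs 0.2586.
q_1 gives more utility per dollar, so spend all income on q_1: q_1* = I/p_1, q_2* = 0.
Numerically: q_1* = 38, q_2* = 0.

q_1* = 38, q_2* = 0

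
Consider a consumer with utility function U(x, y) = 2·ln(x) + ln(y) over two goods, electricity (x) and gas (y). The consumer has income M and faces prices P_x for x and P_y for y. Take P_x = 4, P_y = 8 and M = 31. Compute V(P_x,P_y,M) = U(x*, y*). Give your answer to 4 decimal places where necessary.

V = 3.5404

MU_x/MU_y = (2·y)/(x); tangency sets this equal to P_x/P_y.
Rearranging, P_y·y = (1/2)·P_x·x. Substituting into the budget gives P_x·x·(1 + (1/2)) = M.
Demand: x*(P_x,P_y,M) = 2/3·M/P_x and y* = 1/3·M/P_y.
At P_x=4, P_y=8, M=31: x* = 2/3·31/4 = 5.1667, y* = 1.2917.
Utility at the optimum: U(5.1667, 1.2917) = 3.5404.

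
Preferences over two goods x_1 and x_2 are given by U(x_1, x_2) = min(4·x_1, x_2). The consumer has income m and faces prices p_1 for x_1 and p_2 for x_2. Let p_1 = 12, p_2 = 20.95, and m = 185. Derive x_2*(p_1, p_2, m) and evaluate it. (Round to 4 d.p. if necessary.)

With perfect complements, no substitution: consume in ratio x_1:x_2 = 1:4.
Budget: p_1·x_1 + p_2·4·x_1 = m, so (p_1 + 4·p_2)·x_1 = m.
Demand: x_1*(p_1,p_2,m) = m/(p_1 + 4·p_2), x_2* = 4·m/(p_1 + 4·p_2).
Here 12 + 4·20.95 = 95.8, giving x_2* = 7.7244.

x_2* = 7.7244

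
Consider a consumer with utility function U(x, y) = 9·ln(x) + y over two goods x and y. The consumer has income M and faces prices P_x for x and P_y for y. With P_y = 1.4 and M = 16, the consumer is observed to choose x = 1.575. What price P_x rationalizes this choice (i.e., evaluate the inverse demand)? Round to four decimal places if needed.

P_x = 8

Set MRS = P_x/P_y: (9/x)/1 = P_x/P_y.
So x*(P_x,P_y) = 9·P_y/P_x, independent of income; and y* = (M − 9·P_y)/P_y.
Set x* = 1.575 in the demand function and solve for P_x: P_x = 8.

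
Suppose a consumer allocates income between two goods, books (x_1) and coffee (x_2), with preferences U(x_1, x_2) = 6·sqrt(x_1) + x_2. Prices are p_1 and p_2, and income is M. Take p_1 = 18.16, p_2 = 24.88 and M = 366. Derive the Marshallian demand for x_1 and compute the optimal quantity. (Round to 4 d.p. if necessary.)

Utility is quasi-linear in x_2; the FOC for x_1 is 3/√x_1 = p_1/p_2.
Solve: √x_1 = 3·p_2/p_1, so x_1*(p_1,p_2) = (3·p_2/p_1)², and x_2* = (M − p_1·x_1*)/p_2.
Plugging in: x_1* = (3·24.88/18.16)² = 16.8932.

x_1* = 16.8932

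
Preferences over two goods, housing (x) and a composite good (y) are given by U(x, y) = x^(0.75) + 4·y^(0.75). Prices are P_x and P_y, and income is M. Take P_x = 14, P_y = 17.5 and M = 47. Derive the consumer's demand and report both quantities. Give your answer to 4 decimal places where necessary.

Numerically y/x = 104.8576, so x* = 47/(14 + 17.5·104.8576) = 0.0254 and y* = 104.8576·0.0254 = 2.6654.

x* = 0.0254, y* = 2.6654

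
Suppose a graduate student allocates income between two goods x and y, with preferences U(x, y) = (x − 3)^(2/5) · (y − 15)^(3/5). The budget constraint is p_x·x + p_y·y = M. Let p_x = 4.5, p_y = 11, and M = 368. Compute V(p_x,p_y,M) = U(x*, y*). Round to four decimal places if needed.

After buying the subsistence bundle (3, 15), a share 0.4 of the remaining income goes to x: x* = 3 + 0.4·(M − 3p_x − 15p_y)/p_x.
Discretionary income = 368 − 3·4.5 − 15·11 = 189.5; x* = 3 + 0.4·189.5/4.5 = 19.8444; y* = 15 + 0.6·189.5/11 = 25.3364.
Utility at the optimum: U(19.8444, 25.3364) = 12.5662.

V = 12.5662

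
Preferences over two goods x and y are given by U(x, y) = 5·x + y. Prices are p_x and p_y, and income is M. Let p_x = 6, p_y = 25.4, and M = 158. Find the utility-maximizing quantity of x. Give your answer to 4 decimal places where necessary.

x* = 26.3333

x gives more utility per dollar, so spend all income on x: x* = M/p_x, y* = 0.
Numerically: x* = 26.3333, y* = 0.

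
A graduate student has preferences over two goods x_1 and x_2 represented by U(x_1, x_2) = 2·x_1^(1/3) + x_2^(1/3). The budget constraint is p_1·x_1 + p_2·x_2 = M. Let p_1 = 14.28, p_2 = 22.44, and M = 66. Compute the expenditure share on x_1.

share on x_1 = 0.78

MRS = MU_x_1/MU_x_2 = 2·(x_2/x_1)^(2/3). Set equal to p_1/p_2.
Solve for the ratio: x_2/x_1 = [(1/2)·p_1/p_2]^(1.5).
With the ratio pinned down, the budget gives x_1* = M/(p_1 + p_2·(x_2/x_1)) and x_2* = (x_2/x_1)·x_1*.
Numerically x_2/x_1 = 0.179479, so x_1* = 66/(14.28 + 22.44·0.179479) = 3.6051 and x_2* = 0.179479·3.6051 = 0.647.
Expenditure on x_1: 14.28·3.6051 = 51.4805; share = 0.78.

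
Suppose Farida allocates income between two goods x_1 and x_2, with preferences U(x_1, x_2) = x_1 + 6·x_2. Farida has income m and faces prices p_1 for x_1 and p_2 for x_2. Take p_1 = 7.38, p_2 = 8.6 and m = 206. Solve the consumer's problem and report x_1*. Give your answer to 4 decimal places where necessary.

x_1* = 0

Linear utility — the consumer picks whichever good has higher MU/price: 1/7.38 = 0.1355 vs 6/8.6 = 0.6977.
x_2 gives more utility per dollar, so spend all income on x_2: x_2* = m/p_2, x_1* = 0.
Numerically: x_1* = 0, x_2* = 23.9535.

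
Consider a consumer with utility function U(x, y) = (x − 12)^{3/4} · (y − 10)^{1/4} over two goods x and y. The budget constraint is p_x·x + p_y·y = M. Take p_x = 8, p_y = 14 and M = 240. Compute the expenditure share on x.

share on x = 0.4125

MRS = 3·(y−10)/(x−12). Tangency with p_x/p_y gives y−10 = (1/3)·(p_x/p_y)·(x−12).
Substituting into the budget: x* = 12 + 0.75·(M − 12·p_x − 10·p_y)/p_x, and y* = 10 + 0.25·(…)/p_y.
Discretionary income = 240 − 12·8 − 10·14 = 4; x* = 12 + 0.75·4/8 = 12.375; y* = 10 + 0.25·4/14 = 10.0714.
Expenditure on x: 8·12.375 = 99; share = 0.4125.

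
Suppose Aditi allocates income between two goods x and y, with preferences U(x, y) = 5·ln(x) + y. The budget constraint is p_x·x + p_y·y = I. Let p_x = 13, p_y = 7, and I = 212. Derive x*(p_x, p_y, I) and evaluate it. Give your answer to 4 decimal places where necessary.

Set MRS = p_x/p_y: (5/x)/1 = p_x/p_y.
So x*(p_x,p_y) = 5·p_y/p_x, independent of income; and y* = (I − 5·p_y)/p_y.
At the given prices: x* = 5·7/13 = 2.6923.

x* = 2.6923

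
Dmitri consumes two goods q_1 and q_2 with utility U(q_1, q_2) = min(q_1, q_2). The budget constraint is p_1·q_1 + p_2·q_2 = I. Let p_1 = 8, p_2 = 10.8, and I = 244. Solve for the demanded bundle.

q_1* = 12.9787, q_2* = 12.9787

Demand: q_1*(p_1,p_2,I) = I/(p_1 + p_2), q_2* = I/(p_1 + p_2).
Here 8 + 10.8 = 18.8, giving q_1* = 12.9787 and q_2* = 12.9787.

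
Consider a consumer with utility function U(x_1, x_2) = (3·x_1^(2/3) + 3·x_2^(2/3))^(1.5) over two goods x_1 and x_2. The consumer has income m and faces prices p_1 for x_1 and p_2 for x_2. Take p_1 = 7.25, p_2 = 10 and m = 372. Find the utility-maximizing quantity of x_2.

MRS = MU_x_1/MU_x_2 = (x_2/x_1)^(1/3). Set equal to p_1/p_2.
Hence x_2/x_1 = (p_1/p_2)^(1/(1/3)), i.e. raised to the 3 power.
Substitute x_2 = (x_2/x_1)·x_1 into the budget: x_1* = m/(p_1 + p_2·(x_2/x_1)).
Numerically x_2/x_1 = 0.381078, so x_1* = 372/(7.25 + 10·0.381078) = 33.6323 and x_2* = 0.381078·33.6323 = 12.8166.

x_2* = 12.8166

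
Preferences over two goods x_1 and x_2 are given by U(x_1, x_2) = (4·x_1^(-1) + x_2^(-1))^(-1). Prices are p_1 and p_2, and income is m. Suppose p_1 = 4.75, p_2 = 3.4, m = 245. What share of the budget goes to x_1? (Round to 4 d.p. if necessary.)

share on x_1 = 0.7027

From the CES first-order condition, 4·(x_2/x_1)^(2) = p_1/p_2.
Hence x_2/x_1 = ((1/4)·p_1/p_2)^(1/(2)), i.e. raised to the 0.5 power.
With the ratio pinned down, the budget gives x_1* = m/(p_1 + p_2·(x_2/x_1)) and x_2* = (x_2/x_1)·x_1*.
Numerically x_2/x_1 = 0.590986, so x_1* = 245/(4.75 + 3.4·0.590986) = 36.2461 and x_2* = 0.590986·36.2461 = 21.4209.
Expenditure on x_1: 4.75·36.2461 = 172.1688; share = 0.7027.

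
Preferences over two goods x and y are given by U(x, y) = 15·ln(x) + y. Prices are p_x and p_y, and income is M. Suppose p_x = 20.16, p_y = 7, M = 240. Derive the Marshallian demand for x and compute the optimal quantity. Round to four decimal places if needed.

MU_x = 15/x, MU_y = 1. Tangency: 15/x = p_x/p_y.
So x*(p_x,p_y) = 15·p_y/p_x, independent of income; and y* = (M − 15·p_y)/p_y.
At the given prices: x* = 15·7/20.16 = 5.2083.

x* = 5.2083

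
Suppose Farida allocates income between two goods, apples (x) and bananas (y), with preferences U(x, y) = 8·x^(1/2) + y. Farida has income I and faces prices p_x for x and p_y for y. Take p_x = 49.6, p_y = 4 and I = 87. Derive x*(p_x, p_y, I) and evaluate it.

Thus x* = (4·p_y/p_x)² — independent of I — with the rest of income spent on y.
Plugging in: x* = (4·4/49.6)² = 0.1041.

x* = 0.1041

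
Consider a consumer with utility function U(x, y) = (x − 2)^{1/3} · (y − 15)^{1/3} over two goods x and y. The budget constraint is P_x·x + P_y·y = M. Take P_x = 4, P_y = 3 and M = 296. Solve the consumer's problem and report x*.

After buying the subsistence bundle (2, 15), a share 0.5 of the remaining income goes to x: x* = 2 + 0.5·(M − 2P_x − 15P_y)/P_x.
Discretionary income = 296 − 2·4 − 15·3 = 243; x* = 2 + 0.5·243/4 = 32.375.

x* = 32.375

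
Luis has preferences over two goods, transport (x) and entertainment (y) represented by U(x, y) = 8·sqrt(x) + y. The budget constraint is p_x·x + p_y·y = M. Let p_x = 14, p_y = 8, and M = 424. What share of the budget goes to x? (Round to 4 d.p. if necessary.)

share on x = 0.1725

Utility is quasi-linear in y; the FOC for x is 4/√x = p_x/p_y.
Solve: √x = 4·p_y/p_x, so x*(p_x,p_y) = (4·p_y/p_x)², and y* = (M − p_x·x*)/p_y.
Plugging in: x* = (4·8/14)² = 5.2245, y* = 43.8571.
Expenditure on x: 14·5.2245 = 73.1429; share = 0.1725.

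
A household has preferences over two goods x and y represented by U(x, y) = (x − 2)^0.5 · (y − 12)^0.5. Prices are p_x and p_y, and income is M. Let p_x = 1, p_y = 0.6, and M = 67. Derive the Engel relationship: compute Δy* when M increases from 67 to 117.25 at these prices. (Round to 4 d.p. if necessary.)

MRS = (y−12)/(x−2). Tangency with p_x/p_y gives y−12 = (p_x/p_y)·(x−2).
After buying the subsistence bundle (2, 12), a share 0.5 of the remaining income goes to x: x* = 2 + 0.5·(M − 2p_x − 12p_y)/p_x.
Discretionary income = 67 − 2·1 − 12·0.6 = 57.8; y* = 12 + 0.5·57.8/0.6 = 60.1667.
At M' = 117.25: y* = 102.0417. Change: 102.0417 − 60.1667 = 41.875.

Δy* = 41.875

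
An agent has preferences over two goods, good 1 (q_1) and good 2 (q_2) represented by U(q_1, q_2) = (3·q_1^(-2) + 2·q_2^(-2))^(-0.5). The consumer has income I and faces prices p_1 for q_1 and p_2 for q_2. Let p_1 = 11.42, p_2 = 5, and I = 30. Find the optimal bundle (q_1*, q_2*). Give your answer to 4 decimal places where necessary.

q_1* = 1.747, q_2* = 2.0098

MRS = MU_q_1/MU_q_2 = (3/2)·(q_2/q_1)^(3). Set equal to p_1/p_2.
Solve for the ratio: q_2/q_1 = [(2/3)·p_1/p_2]^(1/3).
With the ratio pinned down, the budget gives q_1* = I/(p_1 + p_2·(q_2/q_1)) and q_2* = (q_2/q_1)·q_1*.
Numerically q_2/q_1 = 1.150451, so q_1* = 30/(11.42 + 5·1.150451) = 1.747 and q_2* = 1.150451·1.747 = 2.0098.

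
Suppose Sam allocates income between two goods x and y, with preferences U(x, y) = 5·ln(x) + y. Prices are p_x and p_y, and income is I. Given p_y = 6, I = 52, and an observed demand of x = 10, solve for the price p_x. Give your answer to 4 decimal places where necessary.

p_x = 3

Set MRS = p_x/p_y: (5/x)/1 = p_x/p_y.
So x*(p_x,p_y) = 5·p_y/p_x, independent of income; and y* = (I − 5·p_y)/p_y.
Set x* = 10 in the demand function and solve for p_x: p_x = 3.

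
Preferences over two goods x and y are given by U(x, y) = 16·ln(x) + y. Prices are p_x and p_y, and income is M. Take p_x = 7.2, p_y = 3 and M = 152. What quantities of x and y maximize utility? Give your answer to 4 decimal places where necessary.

Set MRS = p_x/p_y: (16/x)/1 = p_x/p_y.
So x*(p_x,p_y) = 16·p_y/p_x, independent of income; and y* = (M − 16·p_y)/p_y.
At the given prices: x* = 16·3/7.2 = 6.6667, and y* = 34.6667.

x* = 6.6667, y* = 34.6667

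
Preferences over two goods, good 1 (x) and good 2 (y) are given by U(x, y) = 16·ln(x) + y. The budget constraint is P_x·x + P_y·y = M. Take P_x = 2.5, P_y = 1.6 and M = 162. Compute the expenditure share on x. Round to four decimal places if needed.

share on x = 0.158

So x*(P_x,P_y) = 16·P_y/P_x, independent of income; and y* = (M − 16·P_y)/P_y.
At the given prices: x* = 16·1.6/2.5 = 10.24, and y* = 85.25.
Expenditure on x: 2.5·10.24 = 25.6; share = 0.158.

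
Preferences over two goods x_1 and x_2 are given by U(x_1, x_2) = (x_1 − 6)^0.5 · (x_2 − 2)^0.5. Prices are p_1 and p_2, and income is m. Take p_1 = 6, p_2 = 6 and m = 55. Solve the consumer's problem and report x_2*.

x_2* = 2.5833

Substituting into the budget: x_1* = 6 + 0.5·(m − 6·p_1 − 2·p_2)/p_1, and x_2* = 2 + 0.5·(…)/p_2.
Discretionary income = 55 − 6·6 − 2·6 = 7; x_2* = 2 + 0.5·7/6 = 2.5833.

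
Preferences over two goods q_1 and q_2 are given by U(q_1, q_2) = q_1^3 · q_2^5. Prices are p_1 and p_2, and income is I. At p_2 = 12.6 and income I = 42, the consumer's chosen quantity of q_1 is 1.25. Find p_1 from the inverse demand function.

Tangency: MRS = (3/5)·q_2/q_1 = p_1/p_2.
Rearranging, p_2·q_2 = (5/3)·p_1·q_1. Substituting into the budget gives p_1·q_1·(1 + (5/3)) = I.
Demand: q_1*(p_1,p_2,I) = 0.375·I/p_1 and q_2* = 0.625·I/p_2.
Set q_1* = 1.25 in the demand function and solve for p_1: p_1 = 12.6.

p_1 = 12.6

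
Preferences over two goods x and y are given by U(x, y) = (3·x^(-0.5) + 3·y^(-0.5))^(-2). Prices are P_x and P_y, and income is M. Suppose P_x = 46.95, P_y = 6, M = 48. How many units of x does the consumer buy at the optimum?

MU_x ∝ 3·x^(-1.5), MU_y ∝ 3·y^(-1.5), so MRS = (y/x)^(1.5) = P_x/P_y.
Solve for the ratio: y/x = [P_x/P_y]^(2/3).
Substitute y = (y/x)·x into the budget: x* = M/(P_x + P_y·(y/x)).
Numerically y/x = 3.941452, so x* = 48/(46.95 + 6·3.941452) = 0.6799.

x* = 0.6799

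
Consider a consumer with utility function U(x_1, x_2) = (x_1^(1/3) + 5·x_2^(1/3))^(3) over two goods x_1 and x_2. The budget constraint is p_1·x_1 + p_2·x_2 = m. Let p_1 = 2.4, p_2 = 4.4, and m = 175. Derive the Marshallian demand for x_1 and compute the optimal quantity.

MU_x_1 ∝ x_1^(-2/3), MU_x_2 ∝ 5·x_2^(-2/3), so MRS = (1/5)·(x_2/x_1)^(2/3) = p_1/p_2.
Solve for the ratio: x_2/x_1 = [5·p_1/p_2]^(1.5).
With the ratio pinned down, the budget gives x_1* = m/(p_1 + p_2·(x_2/x_1)) and x_2* = (x_2/x_1)·x_1*.
Numerically x_2/x_1 = 4.503943, so x_1* = 175/(2.4 + 4.4·4.503943) = 7.8767.

x_1* = 7.8767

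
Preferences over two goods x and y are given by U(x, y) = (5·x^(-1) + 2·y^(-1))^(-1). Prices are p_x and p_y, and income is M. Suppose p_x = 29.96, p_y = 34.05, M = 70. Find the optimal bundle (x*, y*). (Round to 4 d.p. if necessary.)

x* = 1.3955, y* = 0.8279

MRS = MU_x/MU_y = (5/2)·(y/x)^(2). Set equal to p_x/p_y.
Hence y/x = ((2/5)·p_x/p_y)^(1/(2)), i.e. raised to the 0.5 power.
Substitute y = (y/x)·x into the budget: x* = M/(p_x + p_y·(y/x)).
Numerically y/x = 0.593256, so x* = 70/(29.96 + 34.05·0.593256) = 1.3955 and y* = 0.593256·1.3955 = 0.8279.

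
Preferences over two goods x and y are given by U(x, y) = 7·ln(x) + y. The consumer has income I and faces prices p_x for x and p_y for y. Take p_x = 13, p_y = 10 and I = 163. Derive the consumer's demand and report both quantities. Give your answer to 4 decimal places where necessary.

x* = 5.3846, y* = 9.3

Set MRS = p_x/p_y: (7/x)/1 = p_x/p_y.
So x*(p_x,p_y) = 7·p_y/p_x, independent of income; and y* = (I − 7·p_y)/p_y.
At the given prices: x* = 7·10/13 = 5.3846, and y* = 9.3.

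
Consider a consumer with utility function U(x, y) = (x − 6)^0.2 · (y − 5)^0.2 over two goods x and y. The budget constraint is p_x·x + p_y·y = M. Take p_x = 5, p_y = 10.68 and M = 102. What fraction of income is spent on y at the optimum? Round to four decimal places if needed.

Discretionary income = 102 − 6·5 − 5·10.68 = 18.6; x* = 6 + 0.5·18.6/5 = 7.86; y* = 5 + 0.5·18.6/10.68 = 5.8708.
Expenditure on y: 10.68·5.8708 = 62.7; share = 0.6147.

share on y = 0.6147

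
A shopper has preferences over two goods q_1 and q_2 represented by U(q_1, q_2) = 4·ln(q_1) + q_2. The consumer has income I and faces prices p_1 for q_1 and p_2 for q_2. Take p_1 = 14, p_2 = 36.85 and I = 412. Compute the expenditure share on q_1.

Set MRS = p_1/p_2: (4/q_1)/1 = p_1/p_2.
So q_1*(p_1,p_2) = 4·p_2/p_1, independent of income; and q_2* = (I − 4·p_2)/p_2.
At the given prices: q_1* = 4·36.85/14 = 10.5286, and q_2* = 7.1805.
Expenditure on q_1: 14·10.5286 = 147.4; share = 0.3578.

share on q_1 = 0.3578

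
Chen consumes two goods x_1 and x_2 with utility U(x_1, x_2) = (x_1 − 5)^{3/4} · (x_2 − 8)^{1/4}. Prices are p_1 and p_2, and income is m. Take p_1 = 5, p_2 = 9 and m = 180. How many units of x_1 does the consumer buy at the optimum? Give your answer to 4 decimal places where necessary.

x_1* = 17.45

This is Cobb-Douglas in (x_1−5, x_2−8): tangency gives 0.75·p_2·(x_2−8) = 0.25·p_1·(x_1−5).
After buying the subsistence bundle (5, 8), a share 0.75 of the remaining income goes to x_1: x_1* = 5 + 0.75·(m − 5p_1 − 8p_2)/p_1.
Discretionary income = 180 − 5·5 − 8·9 = 83; x_1* = 5 + 0.75·83/5 = 17.45.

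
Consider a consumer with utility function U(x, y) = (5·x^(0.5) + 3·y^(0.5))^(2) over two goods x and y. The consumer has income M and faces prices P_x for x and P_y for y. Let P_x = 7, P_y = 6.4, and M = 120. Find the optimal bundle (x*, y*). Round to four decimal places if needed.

x* = 12.2998, y* = 5.2971

From the CES first-order condition, (5/3)·(y/x)^(0.5) = P_x/P_y.
Hence y/x = ((3/5)·P_x/P_y)^(1/(0.5)), i.e. raised to the 2 power.
With the ratio pinned down, the budget gives x* = M/(P_x + P_y·(y/x)) and y* = (y/x)·x*.
Numerically y/x = 0.430664, so x* = 120/(7 + 6.4·0.430664) = 12.2998 and y* = 0.430664·12.2998 = 5.2971.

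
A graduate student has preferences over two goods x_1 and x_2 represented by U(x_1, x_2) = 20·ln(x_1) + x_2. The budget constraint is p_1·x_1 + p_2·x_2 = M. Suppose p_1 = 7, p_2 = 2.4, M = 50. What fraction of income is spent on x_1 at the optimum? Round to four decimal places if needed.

share on x_1 = 0.96

MU_x_1 = 20/x_1, MU_x_2 = 1. Tangency: 20/x_1 = p_1/p_2.
So x_1*(p_1,p_2) = 20·p_2/p_1, independent of income; and x_2* = (M − 20·p_2)/p_2.
At the given prices: x_1* = 20·2.4/7 = 6.8571, and x_2* = 0.8333.
Expenditure on x_1: 7·6.8571 = 48; share = 0.96.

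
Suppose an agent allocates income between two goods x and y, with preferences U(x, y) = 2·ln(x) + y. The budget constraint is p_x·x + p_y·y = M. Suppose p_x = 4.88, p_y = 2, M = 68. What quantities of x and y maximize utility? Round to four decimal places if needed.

MU_x = 2/x, MU_y = 1. Tangency: 2/x = p_x/p_y.
So x*(p_x,p_y) = 2·p_y/p_x, independent of income; and y* = (M − 2·p_y)/p_y.
At the given prices: x* = 2·2/4.88 = 0.8197, and y* = 32.

x* = 0.8197, y* = 32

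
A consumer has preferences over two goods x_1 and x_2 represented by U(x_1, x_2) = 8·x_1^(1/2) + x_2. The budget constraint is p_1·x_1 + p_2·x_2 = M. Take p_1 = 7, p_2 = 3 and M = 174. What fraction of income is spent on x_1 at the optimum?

share on x_1 = 0.1182

MU_x_1 = 4/√x_1, MU_x_2 = 1. Tangency: 4/√x_1 = p_1/p_2.
Solve: √x_1 = 4·p_2/p_1, so x_1*(p_1,p_2) = (4·p_2/p_1)², and x_2* = (M − p_1·x_1*)/p_2.
Plugging in: x_1* = (4·3/7)² = 2.9388, x_2* = 51.1429.
Expenditure on x_1: 7·2.9388 = 20.5714; share = 0.1182.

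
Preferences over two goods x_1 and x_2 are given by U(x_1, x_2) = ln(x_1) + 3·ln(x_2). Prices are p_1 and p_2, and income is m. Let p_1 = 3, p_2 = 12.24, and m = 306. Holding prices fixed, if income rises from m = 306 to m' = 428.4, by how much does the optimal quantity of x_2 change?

Δx_2* = 7.5

MU_x_1/MU_x_2 = (x_2)/(3·x_1); tangency sets this equal to p_1/p_2.
So p_2·x_2 = 3·p_1·x_1; combined with the budget, a share 0.25 of income goes to x_1.
Demand: x_1*(p_1,p_2,m) = 0.25·m/p_1 and x_2* = 0.75·m/p_2.
At p_1=3, p_2=12.24, m=306: x_2* = 0.75·306/12.24 = 18.75.
At m' = 428.4: x_2* = 26.25. Change: 26.25 − 18.75 = 7.5.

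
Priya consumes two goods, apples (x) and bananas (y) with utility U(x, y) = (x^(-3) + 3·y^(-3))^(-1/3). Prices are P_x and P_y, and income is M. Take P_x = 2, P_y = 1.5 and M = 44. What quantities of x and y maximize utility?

x* = 10.6762, y* = 15.0984

From the CES first-order condition, (1/3)·(y/x)^(4) = P_x/P_y.
Hence y/x = (3·P_x/P_y)^(1/(4)), i.e. raised to the 0.25 power.
Substitute y = (y/x)·x into the budget: x* = M/(P_x + P_y·(y/x)).
Numerically y/x = 1.414214, so x* = 44/(2 + 1.5·1.414214) = 10.6762 and y* = 1.414214·10.6762 = 15.0984.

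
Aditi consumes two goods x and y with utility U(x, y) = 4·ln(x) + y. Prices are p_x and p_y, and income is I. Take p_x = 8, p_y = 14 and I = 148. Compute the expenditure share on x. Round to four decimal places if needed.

share on x = 0.3784

MU_x = 4/x, MU_y = 1. Tangency: 4/x = p_x/p_y.
So x*(p_x,p_y) = 4·p_y/p_x, independent of income; and y* = (I − 4·p_y)/p_y.
At the given prices: x* = 4·14/8 = 7, and y* = 6.5714.
Expenditure on x: 8·7 = 56; share = 0.3784.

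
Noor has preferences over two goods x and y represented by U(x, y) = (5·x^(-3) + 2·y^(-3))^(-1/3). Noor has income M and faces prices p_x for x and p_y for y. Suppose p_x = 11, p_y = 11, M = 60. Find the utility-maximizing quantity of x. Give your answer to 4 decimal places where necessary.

MRS = MU_x/MU_y = (5/2)·(y/x)^(4). Set equal to p_x/p_y.
Solve for the ratio: y/x = [(2/5)·p_x/p_y]^(0.25).
Substitute y = (y/x)·x into the budget: x* = M/(p_x + p_y·(y/x)).
Numerically y/x = 0.795271, so x* = 60/(11 + 11·0.795271) = 3.0383.

x* = 3.0383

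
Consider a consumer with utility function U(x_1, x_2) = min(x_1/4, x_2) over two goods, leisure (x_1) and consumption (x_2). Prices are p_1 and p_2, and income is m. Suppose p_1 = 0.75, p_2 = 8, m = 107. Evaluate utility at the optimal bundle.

V = 9.7273

With perfect complements, no substitution: consume in ratio x_1:x_2 = 4:1.
Budget: p_1·x_1 + p_2·(1/4)·x_1 = m, so (4·p_1 + p_2)·x_1 = 4·m.
Demand: x_1*(p_1,p_2,m) = 4·m/(4·p_1 + p_2), x_2* = m/(4·p_1 + p_2).
Here 4·0.75 + 8 = 11, giving x_1* = 38.9091 and x_2* = 9.7273.
Utility at the optimum: U(38.9091, 9.7273) = 9.7273.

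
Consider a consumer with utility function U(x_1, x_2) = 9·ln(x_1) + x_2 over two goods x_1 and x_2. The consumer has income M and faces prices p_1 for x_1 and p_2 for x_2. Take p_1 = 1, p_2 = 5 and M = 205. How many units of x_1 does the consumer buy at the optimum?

x_1* = 45

MU_x_1 = 9/x_1, MU_x_2 = 1. Tangency: 9/x_1 = p_1/p_2.
So x_1*(p_1,p_2) = 9·p_2/p_1, independent of income; and x_2* = (M − 9·p_2)/p_2.
At the given prices: x_1* = 9·5/1 = 45.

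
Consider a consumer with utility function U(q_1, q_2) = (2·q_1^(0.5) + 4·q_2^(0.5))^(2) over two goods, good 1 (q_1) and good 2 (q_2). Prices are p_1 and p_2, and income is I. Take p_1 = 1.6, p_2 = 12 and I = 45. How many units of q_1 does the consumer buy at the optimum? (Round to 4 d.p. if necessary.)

MRS = MU_q_1/MU_q_2 = (1/2)·(q_2/q_1)^(0.5). Set equal to p_1/p_2.
Solve for the ratio: q_2/q_1 = [2·p_1/p_2]^(2).
Substitute q_2 = (q_2/q_1)·q_1 into the budget: q_1* = I/(p_1 + p_2·(q_2/q_1)).
Numerically q_2/q_1 = 0.071111, so q_1* = 45/(1.6 + 12·0.071111) = 18.3424.

q_1* = 18.3424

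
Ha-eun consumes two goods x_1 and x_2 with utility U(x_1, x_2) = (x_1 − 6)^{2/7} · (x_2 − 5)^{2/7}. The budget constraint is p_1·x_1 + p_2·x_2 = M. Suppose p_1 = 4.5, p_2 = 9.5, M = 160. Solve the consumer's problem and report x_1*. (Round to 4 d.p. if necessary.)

MRS = (x_2−5)/(x_1−6). Tangency with p_1/p_2 gives x_2−5 = (p_1/p_2)·(x_1−6).
After buying the subsistence bundle (6, 5), a share 0.5 of the remaining income goes to x_1: x_1* = 6 + 0.5·(M − 6p_1 − 5p_2)/p_1.
Discretionary income = 160 − 6·4.5 − 5·9.5 = 85.5; x_1* = 6 + 0.5·85.5/4.5 = 15.5.

x_1* = 15.5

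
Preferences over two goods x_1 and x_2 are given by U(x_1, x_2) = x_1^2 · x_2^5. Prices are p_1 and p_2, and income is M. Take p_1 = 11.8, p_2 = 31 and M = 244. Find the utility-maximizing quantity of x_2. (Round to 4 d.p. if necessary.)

x_2* = 5.6221

The MRS is (2/5)·x_2/x_1. Set MRS = p_1/p_2.
Rearranging, p_2·x_2 = (5/2)·p_1·x_1. Substituting into the budget gives p_1·x_1·(1 + (5/2)) = M.
Demand: x_1*(p_1,p_2,M) = 2/7·M/p_1 and x_2* = 5/7·M/p_2.
At p_1=11.8, p_2=31, M=244: x_2* = 5/7·244/31 = 5.6221.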